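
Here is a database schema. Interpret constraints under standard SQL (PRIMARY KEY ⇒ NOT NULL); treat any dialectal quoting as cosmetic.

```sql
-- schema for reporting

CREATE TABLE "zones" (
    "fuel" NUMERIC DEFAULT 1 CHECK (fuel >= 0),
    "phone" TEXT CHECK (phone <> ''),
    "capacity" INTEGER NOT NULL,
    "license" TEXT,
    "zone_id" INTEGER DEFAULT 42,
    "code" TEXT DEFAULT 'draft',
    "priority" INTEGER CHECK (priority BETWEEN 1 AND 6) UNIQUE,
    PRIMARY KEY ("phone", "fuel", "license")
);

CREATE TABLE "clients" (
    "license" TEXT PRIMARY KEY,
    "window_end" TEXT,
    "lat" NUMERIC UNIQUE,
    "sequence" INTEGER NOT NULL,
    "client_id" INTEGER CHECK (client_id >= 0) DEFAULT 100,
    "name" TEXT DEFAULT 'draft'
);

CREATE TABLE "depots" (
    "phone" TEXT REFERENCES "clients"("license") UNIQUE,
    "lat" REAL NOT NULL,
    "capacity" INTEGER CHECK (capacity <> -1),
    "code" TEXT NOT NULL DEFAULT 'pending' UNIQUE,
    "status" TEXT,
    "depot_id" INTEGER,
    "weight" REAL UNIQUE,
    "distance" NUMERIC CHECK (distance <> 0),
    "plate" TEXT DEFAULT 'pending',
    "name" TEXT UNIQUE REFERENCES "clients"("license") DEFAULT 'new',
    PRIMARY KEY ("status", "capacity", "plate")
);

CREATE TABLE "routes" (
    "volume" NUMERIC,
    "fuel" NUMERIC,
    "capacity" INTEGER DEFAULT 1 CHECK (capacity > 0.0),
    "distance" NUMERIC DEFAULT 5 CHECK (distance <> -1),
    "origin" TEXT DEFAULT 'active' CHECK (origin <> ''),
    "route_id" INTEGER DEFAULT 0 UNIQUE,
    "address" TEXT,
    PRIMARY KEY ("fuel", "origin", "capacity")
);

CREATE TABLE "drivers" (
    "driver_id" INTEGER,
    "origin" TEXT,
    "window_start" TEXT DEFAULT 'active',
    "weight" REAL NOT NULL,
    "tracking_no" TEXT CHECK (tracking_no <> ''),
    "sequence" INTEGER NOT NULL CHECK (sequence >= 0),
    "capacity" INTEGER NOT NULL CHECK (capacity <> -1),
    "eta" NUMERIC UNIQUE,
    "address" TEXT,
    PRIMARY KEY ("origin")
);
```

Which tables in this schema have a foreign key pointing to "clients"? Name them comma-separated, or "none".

depots

- depots.phone references clients(license).
- depots.name references clients(license).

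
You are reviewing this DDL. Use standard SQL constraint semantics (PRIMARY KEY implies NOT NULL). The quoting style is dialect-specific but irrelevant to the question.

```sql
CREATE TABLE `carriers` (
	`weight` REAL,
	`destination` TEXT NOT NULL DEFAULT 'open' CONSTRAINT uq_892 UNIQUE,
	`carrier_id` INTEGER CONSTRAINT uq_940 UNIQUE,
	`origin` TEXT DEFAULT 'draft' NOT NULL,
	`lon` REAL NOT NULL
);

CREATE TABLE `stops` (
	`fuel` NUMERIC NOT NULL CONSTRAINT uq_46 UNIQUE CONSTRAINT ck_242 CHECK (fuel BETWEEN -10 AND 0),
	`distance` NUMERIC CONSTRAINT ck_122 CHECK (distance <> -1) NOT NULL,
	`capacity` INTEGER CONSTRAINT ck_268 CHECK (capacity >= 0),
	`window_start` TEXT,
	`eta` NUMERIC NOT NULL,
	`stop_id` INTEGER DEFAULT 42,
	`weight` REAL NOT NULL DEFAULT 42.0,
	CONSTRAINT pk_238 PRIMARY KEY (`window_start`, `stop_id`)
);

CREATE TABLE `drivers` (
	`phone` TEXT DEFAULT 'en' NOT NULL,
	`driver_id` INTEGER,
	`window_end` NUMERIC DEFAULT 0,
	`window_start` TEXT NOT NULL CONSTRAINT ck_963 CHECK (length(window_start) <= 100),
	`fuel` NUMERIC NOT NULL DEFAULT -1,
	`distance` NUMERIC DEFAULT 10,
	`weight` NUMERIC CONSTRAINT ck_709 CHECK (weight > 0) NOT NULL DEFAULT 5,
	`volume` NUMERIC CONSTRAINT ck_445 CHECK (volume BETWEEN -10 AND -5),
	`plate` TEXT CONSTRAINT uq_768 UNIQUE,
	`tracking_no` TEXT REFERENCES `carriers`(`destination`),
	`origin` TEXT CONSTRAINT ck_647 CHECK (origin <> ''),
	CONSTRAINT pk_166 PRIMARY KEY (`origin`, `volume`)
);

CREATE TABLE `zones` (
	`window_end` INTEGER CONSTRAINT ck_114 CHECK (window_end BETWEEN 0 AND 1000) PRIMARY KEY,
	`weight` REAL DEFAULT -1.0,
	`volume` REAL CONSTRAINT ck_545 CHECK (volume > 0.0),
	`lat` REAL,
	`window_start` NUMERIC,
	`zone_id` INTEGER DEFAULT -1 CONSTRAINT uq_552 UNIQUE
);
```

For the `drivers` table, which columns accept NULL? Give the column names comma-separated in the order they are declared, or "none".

- phone: declared NOT NULL → not nullable.
- driver_id: no NOT NULL constraint applies → nullable.
- window_end: DEFAULT only fills an omitted column; an explicit NULL is still allowed → nullable.
- window_start: declared NOT NULL → not nullable.
- fuel: declared NOT NULL → not nullable.
- distance: DEFAULT only fills an omitted column; an explicit NULL is still allowed → nullable.
- weight: declared NOT NULL → not nullable.
- volume: part of the PRIMARY KEY, which implies NOT NULL → not nullable.
- plate: UNIQUE does not imply NOT NULL → nullable.
- tracking_no: a foreign key column may be NULL unless separately constrained → nullable.
- origin: part of the PRIMARY KEY, which implies NOT NULL → not nullable.

driver_id, window_end, distance, plate, tracking_no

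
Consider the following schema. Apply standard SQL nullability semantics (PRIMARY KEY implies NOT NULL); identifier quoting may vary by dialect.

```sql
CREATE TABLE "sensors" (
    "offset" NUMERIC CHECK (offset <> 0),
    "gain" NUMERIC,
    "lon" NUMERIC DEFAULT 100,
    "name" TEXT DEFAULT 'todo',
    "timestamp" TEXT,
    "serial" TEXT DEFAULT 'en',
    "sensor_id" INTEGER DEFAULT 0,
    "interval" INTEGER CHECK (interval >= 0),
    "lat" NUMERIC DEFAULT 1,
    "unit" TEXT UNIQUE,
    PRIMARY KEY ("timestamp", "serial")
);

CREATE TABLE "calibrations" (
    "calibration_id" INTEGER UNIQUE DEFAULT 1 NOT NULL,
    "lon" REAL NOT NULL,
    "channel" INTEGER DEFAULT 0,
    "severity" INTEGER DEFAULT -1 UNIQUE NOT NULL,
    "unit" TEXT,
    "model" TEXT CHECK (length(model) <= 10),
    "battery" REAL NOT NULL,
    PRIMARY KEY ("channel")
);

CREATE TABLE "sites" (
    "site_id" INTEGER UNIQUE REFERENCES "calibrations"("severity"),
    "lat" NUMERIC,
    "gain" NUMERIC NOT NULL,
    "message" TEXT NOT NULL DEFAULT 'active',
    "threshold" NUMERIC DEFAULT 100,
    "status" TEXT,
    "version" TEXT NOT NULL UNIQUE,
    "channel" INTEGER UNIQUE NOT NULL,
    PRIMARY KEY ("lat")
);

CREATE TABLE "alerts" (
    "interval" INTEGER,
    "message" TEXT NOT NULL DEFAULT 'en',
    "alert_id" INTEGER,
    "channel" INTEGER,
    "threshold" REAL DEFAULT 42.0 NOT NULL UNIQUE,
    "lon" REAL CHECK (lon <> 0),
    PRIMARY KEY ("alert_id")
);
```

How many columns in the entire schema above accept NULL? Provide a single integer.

16

sensors: 8 nullable (offset, gain, lon, name, sensor_id, interval, lat, unit — PK (timestamp, serial) and explicit NOT NULL columns excluded).
calibrations: 2 nullable (unit, model — PK (channel) and explicit NOT NULL columns excluded).
sites: 3 nullable (site_id, threshold, status — PK (lat) and explicit NOT NULL columns excluded).
alerts: 3 nullable (interval, channel, lon — PK (alert_id) and explicit NOT NULL columns excluded).
Total: 8 + 2 + 3 + 3 = 16.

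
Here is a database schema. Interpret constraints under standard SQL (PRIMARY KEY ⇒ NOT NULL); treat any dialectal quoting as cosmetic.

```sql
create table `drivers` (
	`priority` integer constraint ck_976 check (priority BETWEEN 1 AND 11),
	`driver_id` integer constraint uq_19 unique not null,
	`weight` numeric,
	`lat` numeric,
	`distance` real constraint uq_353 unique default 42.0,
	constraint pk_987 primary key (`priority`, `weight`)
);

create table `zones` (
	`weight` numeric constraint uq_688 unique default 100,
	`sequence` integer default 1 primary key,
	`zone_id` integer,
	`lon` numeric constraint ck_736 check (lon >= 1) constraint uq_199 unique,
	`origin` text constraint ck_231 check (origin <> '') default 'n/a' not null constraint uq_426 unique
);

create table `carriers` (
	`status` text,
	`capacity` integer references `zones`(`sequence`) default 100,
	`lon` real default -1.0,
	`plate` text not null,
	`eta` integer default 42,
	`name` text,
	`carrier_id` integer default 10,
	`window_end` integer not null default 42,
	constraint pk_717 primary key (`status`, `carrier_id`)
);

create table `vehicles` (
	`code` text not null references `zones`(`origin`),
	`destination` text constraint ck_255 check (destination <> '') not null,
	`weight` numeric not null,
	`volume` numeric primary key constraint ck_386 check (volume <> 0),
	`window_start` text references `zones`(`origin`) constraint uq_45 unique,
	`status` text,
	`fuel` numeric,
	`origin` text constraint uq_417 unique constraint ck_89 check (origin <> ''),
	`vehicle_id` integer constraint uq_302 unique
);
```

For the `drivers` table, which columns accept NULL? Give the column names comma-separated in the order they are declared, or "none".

- priority: part of the PRIMARY KEY, which implies NOT NULL → not nullable.
- driver_id: declared NOT NULL → not nullable.
- weight: part of the PRIMARY KEY, which implies NOT NULL → not nullable.
- lat: no NOT NULL constraint applies → nullable.
- distance: UNIQUE does not imply NOT NULL → nullable.

lat, distance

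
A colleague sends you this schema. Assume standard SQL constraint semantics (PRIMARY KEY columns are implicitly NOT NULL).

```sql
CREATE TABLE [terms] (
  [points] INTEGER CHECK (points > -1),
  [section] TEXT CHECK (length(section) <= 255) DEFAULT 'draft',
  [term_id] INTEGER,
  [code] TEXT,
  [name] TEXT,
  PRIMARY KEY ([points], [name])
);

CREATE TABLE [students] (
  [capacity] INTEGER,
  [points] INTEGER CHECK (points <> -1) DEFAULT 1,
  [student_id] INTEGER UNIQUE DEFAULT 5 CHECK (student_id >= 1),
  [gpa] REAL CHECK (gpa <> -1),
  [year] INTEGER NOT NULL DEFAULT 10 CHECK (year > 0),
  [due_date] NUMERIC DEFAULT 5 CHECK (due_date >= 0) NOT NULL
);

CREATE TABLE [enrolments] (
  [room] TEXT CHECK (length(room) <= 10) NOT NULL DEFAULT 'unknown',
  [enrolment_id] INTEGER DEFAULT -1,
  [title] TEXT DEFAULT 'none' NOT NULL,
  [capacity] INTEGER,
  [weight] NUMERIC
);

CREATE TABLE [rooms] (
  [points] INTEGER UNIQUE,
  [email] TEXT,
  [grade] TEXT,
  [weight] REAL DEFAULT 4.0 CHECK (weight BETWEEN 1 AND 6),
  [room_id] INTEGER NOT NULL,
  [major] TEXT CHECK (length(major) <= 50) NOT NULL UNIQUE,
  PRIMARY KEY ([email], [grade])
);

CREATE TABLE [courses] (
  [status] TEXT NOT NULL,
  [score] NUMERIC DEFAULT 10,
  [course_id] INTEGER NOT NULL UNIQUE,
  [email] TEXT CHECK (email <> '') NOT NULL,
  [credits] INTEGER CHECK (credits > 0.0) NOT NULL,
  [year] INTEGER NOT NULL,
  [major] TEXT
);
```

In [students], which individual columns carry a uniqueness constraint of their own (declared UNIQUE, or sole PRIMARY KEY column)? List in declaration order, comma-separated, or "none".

- capacity: no UNIQUE or single-column PK constraint.
- points: no UNIQUE or single-column PK constraint.
- student_id: declared UNIQUE → unique.
- gpa: no UNIQUE or single-column PK constraint.
- year: no UNIQUE or single-column PK constraint.
- due_date: no UNIQUE or single-column PK constraint.

student_id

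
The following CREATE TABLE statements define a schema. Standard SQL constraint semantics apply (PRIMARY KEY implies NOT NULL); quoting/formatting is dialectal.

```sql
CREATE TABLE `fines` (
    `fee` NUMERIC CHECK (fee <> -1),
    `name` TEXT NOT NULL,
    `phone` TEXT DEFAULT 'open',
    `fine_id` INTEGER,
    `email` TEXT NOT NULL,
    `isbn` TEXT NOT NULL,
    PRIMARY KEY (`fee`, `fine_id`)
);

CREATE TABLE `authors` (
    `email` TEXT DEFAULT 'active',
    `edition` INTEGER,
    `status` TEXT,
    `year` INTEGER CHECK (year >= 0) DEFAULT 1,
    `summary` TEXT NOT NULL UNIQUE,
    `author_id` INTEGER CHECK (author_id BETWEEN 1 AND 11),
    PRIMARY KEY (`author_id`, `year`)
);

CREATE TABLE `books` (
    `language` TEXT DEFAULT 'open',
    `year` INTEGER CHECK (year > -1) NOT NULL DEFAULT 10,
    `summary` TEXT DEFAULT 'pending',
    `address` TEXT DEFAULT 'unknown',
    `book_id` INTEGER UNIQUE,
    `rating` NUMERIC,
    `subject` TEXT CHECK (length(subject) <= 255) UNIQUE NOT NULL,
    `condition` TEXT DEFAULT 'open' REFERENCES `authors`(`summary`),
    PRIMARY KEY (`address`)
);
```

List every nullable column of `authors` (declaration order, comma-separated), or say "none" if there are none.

email, edition, status

- email: DEFAULT only fills an omitted column; an explicit NULL is still allowed → nullable.
- edition: no NOT NULL constraint applies → nullable.
- status: no NOT NULL constraint applies → nullable.
- year: part of the PRIMARY KEY, which implies NOT NULL → not nullable.
- summary: declared NOT NULL → not nullable.
- author_id: part of the PRIMARY KEY, which implies NOT NULL → not nullable.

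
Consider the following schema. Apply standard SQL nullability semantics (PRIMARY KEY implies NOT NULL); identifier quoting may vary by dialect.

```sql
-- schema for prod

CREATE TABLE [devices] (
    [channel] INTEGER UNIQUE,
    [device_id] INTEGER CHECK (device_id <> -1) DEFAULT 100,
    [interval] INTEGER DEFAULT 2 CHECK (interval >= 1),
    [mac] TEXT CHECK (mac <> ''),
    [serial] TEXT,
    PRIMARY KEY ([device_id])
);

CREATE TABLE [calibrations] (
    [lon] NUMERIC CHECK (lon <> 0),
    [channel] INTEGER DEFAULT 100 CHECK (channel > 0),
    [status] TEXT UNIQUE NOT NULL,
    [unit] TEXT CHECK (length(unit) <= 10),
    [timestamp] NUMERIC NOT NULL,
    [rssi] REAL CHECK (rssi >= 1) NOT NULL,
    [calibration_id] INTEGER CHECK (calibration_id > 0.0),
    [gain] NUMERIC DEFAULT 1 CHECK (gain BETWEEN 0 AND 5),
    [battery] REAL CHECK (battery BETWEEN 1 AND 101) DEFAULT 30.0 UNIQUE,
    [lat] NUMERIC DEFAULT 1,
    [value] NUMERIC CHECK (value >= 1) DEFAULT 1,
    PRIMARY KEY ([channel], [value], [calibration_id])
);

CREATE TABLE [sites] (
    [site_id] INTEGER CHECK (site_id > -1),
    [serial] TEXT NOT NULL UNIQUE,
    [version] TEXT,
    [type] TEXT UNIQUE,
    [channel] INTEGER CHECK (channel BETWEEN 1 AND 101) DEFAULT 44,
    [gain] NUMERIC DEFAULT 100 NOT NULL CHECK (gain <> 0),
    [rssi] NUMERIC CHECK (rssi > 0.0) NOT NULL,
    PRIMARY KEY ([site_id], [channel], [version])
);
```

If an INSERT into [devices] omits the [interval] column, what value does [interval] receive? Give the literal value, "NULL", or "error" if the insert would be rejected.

2

interval has an explicit DEFAULT 2.
When the column is omitted from an INSERT, that default is used.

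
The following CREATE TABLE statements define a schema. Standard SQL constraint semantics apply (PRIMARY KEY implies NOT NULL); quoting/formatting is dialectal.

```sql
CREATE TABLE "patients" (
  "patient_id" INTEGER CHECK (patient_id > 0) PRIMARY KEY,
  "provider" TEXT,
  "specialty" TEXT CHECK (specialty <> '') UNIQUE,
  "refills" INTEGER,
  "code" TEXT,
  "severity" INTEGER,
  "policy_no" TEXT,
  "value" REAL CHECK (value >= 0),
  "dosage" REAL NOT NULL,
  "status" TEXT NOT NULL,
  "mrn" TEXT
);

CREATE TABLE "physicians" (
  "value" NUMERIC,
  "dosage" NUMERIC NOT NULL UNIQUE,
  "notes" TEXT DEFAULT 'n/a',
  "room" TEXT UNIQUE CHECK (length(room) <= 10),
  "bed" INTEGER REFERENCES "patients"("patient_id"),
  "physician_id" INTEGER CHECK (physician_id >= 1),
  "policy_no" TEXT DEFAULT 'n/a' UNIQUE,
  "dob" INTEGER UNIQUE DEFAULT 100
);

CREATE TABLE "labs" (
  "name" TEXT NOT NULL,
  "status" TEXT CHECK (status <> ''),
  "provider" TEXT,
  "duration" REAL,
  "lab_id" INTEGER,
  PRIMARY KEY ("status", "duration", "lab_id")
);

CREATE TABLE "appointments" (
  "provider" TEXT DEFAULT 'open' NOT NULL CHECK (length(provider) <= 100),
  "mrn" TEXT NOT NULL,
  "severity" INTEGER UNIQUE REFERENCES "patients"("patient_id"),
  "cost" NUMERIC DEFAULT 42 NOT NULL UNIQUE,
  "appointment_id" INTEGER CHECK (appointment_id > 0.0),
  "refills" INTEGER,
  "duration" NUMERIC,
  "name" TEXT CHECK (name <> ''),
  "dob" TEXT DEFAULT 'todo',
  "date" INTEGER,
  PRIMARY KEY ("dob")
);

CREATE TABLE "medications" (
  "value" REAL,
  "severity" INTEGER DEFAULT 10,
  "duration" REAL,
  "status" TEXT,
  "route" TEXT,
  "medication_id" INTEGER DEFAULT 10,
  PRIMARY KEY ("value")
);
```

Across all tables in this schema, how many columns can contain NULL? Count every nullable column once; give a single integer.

27

patients: 8 nullable (provider, specialty, refills, code, severity, policy_no, value, mrn — PK (patient_id) and explicit NOT NULL columns excluded).
physicians: 7 nullable (value, notes, room, bed, physician_id, policy_no, dob — PK none and explicit NOT NULL columns excluded).
labs: 1 nullable (provider — PK (status, duration, lab_id) and explicit NOT NULL columns excluded).
appointments: 6 nullable (severity, appointment_id, refills, duration, name, date — PK (dob) and explicit NOT NULL columns excluded).
medications: 5 nullable (severity, duration, status, route, medication_id — PK (value) and explicit NOT NULL columns excluded).
Total: 8 + 7 + 1 + 6 + 5 = 27.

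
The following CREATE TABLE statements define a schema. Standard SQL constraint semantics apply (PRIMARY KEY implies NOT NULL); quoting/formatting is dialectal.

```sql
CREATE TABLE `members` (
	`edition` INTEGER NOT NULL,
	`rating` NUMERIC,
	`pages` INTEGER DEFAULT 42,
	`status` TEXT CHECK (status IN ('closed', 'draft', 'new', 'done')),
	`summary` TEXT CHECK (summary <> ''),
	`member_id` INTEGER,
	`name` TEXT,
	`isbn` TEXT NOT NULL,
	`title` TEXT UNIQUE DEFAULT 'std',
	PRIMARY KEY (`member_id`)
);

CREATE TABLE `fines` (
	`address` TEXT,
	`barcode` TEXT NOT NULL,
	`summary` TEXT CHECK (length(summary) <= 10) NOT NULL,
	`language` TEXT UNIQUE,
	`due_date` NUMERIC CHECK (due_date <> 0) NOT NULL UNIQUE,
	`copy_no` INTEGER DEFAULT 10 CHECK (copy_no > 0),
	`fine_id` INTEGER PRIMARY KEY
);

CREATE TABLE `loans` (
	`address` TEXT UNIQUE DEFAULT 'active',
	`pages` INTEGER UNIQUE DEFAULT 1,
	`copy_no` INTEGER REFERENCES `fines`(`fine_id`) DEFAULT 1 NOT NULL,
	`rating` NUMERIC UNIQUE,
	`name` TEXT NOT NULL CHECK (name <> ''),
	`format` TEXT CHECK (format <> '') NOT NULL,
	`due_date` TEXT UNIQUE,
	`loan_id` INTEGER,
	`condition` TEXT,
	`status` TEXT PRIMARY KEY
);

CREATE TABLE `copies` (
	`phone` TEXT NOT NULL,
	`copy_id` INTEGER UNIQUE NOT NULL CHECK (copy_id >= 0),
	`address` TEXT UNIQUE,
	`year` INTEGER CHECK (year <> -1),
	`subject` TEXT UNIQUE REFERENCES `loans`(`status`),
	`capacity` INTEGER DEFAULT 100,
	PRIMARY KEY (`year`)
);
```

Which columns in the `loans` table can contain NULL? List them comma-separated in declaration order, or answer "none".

address, pages, rating, due_date, loan_id, condition

- address: UNIQUE does not imply NOT NULL → nullable.
- pages: UNIQUE does not imply NOT NULL → nullable.
- copy_no: declared NOT NULL → not nullable.
- rating: UNIQUE does not imply NOT NULL → nullable.
- name: declared NOT NULL → not nullable.
- format: declared NOT NULL → not nullable.
- due_date: UNIQUE does not imply NOT NULL → nullable.
- loan_id: no NOT NULL constraint applies → nullable.
- condition: no NOT NULL constraint applies → nullable.
- status: part of the PRIMARY KEY, which implies NOT NULL → not nullable.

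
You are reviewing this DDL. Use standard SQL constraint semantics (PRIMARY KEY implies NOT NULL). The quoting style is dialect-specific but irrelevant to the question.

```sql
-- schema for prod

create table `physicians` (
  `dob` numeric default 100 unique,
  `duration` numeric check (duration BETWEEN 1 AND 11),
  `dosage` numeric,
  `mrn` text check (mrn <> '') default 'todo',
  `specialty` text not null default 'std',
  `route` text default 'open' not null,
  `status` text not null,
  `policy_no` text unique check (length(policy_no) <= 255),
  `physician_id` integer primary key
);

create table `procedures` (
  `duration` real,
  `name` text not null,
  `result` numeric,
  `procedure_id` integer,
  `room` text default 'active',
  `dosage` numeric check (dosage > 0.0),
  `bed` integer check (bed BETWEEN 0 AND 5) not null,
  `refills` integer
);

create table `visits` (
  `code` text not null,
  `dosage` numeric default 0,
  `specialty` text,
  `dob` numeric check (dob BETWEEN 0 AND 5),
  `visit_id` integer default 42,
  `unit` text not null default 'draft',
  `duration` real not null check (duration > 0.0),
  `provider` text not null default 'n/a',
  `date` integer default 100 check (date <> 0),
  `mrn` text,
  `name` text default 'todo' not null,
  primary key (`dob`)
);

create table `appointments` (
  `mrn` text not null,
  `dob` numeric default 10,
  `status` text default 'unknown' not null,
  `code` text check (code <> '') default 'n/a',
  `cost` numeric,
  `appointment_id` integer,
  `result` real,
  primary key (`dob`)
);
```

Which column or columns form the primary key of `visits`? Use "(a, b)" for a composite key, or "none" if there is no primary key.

dob is declared PRIMARY KEY as a table-level PRIMARY KEY clause.

dob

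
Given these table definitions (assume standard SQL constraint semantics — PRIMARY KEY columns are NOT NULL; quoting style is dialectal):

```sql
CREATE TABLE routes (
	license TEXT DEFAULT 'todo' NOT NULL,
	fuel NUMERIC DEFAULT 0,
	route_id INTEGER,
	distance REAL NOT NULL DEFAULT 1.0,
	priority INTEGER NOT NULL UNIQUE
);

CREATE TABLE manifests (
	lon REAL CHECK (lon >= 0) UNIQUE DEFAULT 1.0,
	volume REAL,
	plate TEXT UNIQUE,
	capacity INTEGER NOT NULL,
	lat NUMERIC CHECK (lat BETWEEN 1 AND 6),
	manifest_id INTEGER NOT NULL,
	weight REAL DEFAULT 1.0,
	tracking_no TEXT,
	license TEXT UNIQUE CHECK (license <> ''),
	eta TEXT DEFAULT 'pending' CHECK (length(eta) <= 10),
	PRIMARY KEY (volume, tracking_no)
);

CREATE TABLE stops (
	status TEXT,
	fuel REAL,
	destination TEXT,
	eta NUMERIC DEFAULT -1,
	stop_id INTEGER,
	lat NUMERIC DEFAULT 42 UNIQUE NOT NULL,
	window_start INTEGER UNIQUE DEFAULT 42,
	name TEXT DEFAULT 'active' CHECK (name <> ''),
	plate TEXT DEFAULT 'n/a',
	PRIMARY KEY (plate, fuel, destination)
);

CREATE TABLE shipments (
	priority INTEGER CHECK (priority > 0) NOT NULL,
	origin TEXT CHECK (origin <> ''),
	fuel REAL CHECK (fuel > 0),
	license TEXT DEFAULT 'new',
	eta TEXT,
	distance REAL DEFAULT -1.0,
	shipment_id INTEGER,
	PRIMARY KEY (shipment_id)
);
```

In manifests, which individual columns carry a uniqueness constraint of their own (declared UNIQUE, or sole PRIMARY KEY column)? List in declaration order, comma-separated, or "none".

lon, plate, license

- lon: declared UNIQUE → unique.
- volume: part of a composite PRIMARY KEY — only the tuple is unique, not this column on its own.
- plate: declared UNIQUE → unique.
- capacity: no UNIQUE or single-column PK constraint.
- lat: no UNIQUE or single-column PK constraint.
- manifest_id: no UNIQUE or single-column PK constraint.
- weight: no UNIQUE or single-column PK constraint.
- tracking_no: part of a composite PRIMARY KEY — only the tuple is unique, not this column on its own.
- license: declared UNIQUE → unique.
- eta: no UNIQUE or single-column PK constraint.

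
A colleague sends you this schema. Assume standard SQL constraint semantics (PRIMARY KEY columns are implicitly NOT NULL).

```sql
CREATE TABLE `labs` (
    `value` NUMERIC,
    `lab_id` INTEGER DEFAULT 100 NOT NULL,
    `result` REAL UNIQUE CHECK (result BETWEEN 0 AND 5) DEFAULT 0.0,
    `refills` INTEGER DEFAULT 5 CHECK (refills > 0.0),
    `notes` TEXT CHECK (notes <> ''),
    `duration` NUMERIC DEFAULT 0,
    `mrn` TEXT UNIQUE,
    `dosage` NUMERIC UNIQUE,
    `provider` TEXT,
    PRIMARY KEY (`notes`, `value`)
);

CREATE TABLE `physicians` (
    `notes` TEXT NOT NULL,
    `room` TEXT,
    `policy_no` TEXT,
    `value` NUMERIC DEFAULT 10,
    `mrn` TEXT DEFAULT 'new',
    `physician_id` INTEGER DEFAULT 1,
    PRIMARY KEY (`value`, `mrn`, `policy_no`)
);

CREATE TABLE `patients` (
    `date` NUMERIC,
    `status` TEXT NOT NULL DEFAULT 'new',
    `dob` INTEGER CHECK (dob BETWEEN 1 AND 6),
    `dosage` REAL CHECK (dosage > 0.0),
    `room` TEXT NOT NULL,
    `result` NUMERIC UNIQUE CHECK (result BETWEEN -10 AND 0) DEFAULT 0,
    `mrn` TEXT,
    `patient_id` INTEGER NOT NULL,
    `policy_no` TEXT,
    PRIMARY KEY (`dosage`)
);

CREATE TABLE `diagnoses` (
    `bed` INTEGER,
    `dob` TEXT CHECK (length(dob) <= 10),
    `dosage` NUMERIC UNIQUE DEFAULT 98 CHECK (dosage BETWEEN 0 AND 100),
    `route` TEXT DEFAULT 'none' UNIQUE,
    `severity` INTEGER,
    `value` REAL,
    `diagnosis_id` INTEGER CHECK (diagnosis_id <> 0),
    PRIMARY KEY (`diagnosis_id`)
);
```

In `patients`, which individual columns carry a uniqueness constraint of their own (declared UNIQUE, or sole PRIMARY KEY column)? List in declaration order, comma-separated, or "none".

dosage, result

- date: no UNIQUE or single-column PK constraint.
- status: no UNIQUE or single-column PK constraint.
- dob: no UNIQUE or single-column PK constraint.
- dosage: single-column PRIMARY KEY → unique.
- room: no UNIQUE or single-column PK constraint.
- result: declared UNIQUE → unique.
- mrn: no UNIQUE or single-column PK constraint.
- patient_id: no UNIQUE or single-column PK constraint.
- policy_no: no UNIQUE or single-column PK constraint.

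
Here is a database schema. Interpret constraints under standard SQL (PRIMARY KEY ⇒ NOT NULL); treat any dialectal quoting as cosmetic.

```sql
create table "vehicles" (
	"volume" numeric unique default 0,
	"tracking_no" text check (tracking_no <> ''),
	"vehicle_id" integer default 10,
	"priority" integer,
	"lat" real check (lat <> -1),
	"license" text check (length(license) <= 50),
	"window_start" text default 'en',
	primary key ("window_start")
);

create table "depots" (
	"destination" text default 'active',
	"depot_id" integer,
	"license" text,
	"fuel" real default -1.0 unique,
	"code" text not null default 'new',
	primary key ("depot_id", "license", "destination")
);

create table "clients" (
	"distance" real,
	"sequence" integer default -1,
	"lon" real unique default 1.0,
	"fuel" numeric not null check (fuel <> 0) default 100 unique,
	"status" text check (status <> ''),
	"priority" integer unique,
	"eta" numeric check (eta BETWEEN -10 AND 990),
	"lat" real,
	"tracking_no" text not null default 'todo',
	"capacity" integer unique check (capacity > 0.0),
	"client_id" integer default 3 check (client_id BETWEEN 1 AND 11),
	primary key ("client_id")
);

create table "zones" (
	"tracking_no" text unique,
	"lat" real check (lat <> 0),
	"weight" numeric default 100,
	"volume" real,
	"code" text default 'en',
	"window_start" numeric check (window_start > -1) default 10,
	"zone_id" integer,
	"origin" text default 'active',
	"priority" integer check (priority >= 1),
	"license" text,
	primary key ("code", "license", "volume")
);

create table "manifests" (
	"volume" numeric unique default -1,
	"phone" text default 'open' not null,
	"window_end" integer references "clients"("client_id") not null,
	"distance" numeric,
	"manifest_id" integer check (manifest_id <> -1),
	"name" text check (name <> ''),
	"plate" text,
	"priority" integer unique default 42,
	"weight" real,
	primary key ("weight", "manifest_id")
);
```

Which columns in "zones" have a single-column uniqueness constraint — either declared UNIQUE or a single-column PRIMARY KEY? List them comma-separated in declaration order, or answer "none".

tracking_no

- tracking_no: declared UNIQUE → unique.
- lat: no UNIQUE or single-column PK constraint.
- weight: no UNIQUE or single-column PK constraint.
- volume: part of a composite PRIMARY KEY — only the tuple is unique, not this column on its own.
- code: part of a composite PRIMARY KEY — only the tuple is unique, not this column on its own.
- window_start: no UNIQUE or single-column PK constraint.
- zone_id: no UNIQUE or single-column PK constraint.
- origin: no UNIQUE or single-column PK constraint.
- priority: no UNIQUE or single-column PK constraint.
- license: part of a composite PRIMARY KEY — only the tuple is unique, not this column on its own.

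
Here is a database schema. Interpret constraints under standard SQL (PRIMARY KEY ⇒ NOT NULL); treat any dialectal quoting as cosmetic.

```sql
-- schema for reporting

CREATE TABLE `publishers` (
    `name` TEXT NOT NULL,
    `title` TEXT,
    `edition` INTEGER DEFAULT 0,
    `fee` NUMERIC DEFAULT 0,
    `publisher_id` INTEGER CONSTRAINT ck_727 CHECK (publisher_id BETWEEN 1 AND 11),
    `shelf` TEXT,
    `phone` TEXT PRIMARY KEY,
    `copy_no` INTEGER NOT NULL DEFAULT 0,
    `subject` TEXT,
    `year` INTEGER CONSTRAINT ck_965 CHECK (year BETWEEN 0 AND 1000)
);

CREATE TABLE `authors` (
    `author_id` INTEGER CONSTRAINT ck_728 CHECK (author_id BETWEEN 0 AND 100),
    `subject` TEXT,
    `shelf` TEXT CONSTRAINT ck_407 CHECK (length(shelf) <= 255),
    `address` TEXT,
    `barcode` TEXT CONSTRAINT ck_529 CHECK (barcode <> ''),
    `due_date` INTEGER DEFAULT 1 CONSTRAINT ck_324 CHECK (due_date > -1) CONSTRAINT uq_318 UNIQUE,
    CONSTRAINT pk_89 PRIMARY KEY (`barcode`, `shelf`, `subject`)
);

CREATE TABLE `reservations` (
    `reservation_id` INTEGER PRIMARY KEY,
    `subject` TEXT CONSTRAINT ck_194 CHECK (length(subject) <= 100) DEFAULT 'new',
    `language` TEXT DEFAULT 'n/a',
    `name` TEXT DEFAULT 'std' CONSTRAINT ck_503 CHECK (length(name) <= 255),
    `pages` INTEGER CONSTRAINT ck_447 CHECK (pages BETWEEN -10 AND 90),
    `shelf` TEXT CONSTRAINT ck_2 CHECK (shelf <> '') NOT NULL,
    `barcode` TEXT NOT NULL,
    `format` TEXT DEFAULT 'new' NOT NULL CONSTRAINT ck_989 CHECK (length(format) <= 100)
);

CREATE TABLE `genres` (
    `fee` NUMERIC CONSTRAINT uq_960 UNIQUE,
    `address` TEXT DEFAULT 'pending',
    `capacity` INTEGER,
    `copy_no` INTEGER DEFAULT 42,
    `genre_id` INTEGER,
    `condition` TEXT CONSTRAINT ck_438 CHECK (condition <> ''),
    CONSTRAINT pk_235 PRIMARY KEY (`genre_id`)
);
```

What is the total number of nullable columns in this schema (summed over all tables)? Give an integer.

19

publishers: 7 nullable (title, edition, fee, publisher_id, shelf, subject, year — PK (phone) and explicit NOT NULL columns excluded).
authors: 3 nullable (author_id, address, due_date — PK (barcode, shelf, subject) and explicit NOT NULL columns excluded).
reservations: 4 nullable (subject, language, name, pages — PK (reservation_id) and explicit NOT NULL columns excluded).
genres: 5 nullable (fee, address, capacity, copy_no, condition — PK (genre_id) and explicit NOT NULL columns excluded).
Total: 7 + 3 + 4 + 5 = 19.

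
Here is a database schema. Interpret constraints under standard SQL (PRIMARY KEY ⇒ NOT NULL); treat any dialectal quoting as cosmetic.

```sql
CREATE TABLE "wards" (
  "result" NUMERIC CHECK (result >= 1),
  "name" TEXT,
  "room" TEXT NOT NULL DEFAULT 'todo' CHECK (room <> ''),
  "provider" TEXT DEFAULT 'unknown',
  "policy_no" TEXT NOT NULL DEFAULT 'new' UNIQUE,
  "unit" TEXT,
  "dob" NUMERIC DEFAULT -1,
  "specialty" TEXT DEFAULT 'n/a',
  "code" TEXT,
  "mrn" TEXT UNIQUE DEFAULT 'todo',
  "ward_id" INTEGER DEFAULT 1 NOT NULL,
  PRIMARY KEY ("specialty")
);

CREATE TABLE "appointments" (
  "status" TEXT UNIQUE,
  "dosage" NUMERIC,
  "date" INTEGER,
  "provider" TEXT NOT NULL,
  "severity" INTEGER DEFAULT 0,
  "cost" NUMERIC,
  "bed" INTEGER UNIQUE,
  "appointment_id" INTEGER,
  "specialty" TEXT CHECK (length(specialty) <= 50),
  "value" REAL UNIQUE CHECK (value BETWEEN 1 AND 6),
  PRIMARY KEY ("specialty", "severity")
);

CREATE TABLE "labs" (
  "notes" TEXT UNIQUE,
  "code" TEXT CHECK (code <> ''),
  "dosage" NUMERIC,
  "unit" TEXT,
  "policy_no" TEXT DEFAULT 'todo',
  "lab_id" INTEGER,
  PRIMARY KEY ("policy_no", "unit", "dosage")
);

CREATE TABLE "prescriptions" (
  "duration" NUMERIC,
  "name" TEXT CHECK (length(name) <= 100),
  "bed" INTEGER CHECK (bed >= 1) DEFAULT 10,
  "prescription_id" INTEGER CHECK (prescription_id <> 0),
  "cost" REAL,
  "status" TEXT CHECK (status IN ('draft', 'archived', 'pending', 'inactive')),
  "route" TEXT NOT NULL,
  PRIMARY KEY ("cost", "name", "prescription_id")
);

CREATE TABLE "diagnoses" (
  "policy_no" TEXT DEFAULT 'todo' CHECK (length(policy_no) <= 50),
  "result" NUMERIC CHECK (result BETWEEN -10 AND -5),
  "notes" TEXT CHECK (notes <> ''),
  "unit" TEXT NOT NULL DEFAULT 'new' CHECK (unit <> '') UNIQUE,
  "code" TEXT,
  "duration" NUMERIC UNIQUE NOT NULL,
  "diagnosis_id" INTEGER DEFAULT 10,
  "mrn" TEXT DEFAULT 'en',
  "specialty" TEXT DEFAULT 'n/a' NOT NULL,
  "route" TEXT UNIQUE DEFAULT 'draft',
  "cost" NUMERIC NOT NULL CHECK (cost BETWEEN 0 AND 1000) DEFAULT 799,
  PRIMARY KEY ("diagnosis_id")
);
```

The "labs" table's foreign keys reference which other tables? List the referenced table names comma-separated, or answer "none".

none

No column in labs has a REFERENCES clause.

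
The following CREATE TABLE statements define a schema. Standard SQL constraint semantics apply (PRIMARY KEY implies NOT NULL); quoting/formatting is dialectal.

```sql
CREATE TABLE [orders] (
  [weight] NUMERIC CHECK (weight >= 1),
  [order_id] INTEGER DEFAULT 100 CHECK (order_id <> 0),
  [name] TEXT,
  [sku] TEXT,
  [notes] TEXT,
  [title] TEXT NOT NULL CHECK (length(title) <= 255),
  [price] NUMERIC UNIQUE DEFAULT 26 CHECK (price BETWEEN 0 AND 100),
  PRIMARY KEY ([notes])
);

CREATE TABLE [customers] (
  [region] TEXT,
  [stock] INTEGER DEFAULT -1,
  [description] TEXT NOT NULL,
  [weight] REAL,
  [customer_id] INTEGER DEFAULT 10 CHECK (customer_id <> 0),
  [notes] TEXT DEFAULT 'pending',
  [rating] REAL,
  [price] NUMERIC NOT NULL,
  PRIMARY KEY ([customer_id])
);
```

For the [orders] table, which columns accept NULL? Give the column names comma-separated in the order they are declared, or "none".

- weight: CHECK does not forbid NULL (a CHECK constraint passes when its expression is NULL) → nullable.
- order_id: CHECK does not forbid NULL (a CHECK constraint passes when its expression is NULL) → nullable.
- name: no NOT NULL constraint applies → nullable.
- sku: no NOT NULL constraint applies → nullable.
- notes: part of the PRIMARY KEY, which implies NOT NULL → not nullable.
- title: declared NOT NULL → not nullable.
- price: CHECK does not forbid NULL (a CHECK constraint passes when its expression is NULL) → nullable.

weight, order_id, name, sku, price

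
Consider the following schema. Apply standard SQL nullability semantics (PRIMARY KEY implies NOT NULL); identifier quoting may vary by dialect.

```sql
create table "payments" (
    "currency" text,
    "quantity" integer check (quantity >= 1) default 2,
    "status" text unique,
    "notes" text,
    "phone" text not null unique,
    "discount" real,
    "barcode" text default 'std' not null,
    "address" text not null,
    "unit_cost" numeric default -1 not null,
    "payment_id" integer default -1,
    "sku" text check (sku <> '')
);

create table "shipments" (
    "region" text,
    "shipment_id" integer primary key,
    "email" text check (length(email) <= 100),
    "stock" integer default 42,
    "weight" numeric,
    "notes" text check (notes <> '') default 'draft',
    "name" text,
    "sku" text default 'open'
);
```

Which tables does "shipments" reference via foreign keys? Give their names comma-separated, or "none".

No column in shipments has a REFERENCES clause.

none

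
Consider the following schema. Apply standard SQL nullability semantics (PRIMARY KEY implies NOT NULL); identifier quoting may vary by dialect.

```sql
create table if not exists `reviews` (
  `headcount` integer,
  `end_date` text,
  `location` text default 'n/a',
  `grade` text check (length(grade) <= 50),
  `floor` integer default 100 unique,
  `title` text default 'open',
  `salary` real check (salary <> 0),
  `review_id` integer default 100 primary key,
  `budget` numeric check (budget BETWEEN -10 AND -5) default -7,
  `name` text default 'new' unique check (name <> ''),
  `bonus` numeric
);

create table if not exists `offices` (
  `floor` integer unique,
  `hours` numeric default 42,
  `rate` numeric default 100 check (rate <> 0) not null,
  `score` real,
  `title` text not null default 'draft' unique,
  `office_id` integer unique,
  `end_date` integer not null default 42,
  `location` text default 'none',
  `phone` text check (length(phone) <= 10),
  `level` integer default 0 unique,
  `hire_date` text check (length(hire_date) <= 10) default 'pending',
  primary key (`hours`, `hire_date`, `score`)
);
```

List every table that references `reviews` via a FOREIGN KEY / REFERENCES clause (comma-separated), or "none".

none

No REFERENCES clause anywhere in the schema names reviews.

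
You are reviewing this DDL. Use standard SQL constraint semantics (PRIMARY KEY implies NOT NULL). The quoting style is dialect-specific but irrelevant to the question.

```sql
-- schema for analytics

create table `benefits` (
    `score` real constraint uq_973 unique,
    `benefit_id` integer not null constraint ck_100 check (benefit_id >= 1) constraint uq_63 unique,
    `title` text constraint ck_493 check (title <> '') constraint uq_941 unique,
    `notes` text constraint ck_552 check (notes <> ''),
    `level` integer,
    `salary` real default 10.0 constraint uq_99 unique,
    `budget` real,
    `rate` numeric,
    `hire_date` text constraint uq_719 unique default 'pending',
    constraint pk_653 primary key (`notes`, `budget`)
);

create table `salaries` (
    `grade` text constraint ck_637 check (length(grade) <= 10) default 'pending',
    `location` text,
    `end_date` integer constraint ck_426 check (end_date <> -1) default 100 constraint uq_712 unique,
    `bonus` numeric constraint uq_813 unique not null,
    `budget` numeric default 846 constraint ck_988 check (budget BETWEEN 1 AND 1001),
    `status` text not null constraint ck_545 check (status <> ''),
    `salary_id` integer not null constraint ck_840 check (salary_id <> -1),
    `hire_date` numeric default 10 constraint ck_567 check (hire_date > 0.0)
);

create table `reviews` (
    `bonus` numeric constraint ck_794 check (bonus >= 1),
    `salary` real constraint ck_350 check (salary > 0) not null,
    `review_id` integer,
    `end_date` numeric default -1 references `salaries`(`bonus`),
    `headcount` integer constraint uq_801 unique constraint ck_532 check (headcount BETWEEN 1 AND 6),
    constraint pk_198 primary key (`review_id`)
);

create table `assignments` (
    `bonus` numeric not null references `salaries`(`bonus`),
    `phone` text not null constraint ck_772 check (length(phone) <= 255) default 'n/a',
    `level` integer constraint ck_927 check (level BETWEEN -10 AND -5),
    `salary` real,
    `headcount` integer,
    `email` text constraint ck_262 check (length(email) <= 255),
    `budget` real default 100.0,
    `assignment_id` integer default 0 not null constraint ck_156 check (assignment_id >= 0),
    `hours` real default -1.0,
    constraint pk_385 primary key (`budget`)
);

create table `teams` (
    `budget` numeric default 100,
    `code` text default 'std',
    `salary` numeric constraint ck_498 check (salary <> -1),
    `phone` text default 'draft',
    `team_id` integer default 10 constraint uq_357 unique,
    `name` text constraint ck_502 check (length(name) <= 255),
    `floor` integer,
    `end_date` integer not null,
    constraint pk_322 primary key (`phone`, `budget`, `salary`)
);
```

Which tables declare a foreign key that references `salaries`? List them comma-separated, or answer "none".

- reviews.end_date references salaries(bonus).
- assignments.bonus references salaries(bonus).

reviews, assignments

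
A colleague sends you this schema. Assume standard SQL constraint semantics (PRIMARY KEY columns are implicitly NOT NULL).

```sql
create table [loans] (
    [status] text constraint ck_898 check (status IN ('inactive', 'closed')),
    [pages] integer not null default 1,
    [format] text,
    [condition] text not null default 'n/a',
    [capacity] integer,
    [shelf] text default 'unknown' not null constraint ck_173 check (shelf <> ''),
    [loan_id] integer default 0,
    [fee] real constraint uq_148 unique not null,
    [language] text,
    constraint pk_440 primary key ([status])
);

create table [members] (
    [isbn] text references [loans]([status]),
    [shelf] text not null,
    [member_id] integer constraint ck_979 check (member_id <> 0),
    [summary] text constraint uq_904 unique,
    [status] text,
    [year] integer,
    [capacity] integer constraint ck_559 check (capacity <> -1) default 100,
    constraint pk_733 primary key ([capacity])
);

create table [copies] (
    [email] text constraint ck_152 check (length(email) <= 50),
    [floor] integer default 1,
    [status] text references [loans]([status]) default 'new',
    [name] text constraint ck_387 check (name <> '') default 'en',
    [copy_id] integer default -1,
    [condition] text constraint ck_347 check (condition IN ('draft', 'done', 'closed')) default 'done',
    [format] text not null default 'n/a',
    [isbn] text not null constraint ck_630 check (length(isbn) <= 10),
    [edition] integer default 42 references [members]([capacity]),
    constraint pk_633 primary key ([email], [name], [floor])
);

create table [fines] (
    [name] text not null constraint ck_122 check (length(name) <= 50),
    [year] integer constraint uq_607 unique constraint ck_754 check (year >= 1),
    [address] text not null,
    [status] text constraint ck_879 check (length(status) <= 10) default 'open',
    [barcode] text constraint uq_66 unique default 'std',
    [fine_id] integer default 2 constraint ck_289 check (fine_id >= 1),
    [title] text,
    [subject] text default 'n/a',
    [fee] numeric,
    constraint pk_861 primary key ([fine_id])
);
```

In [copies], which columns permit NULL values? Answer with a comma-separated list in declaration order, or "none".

status, copy_id, condition, edition

- email: part of the PRIMARY KEY, which implies NOT NULL → not nullable.
- floor: part of the PRIMARY KEY, which implies NOT NULL → not nullable.
- status: a foreign key column may be NULL unless separately constrained → nullable.
- name: part of the PRIMARY KEY, which implies NOT NULL → not nullable.
- copy_id: DEFAULT only fills an omitted column; an explicit NULL is still allowed → nullable.
- condition: CHECK does not forbid NULL (a CHECK constraint passes when its expression is NULL) → nullable.
- format: declared NOT NULL → not nullable.
- isbn: declared NOT NULL → not nullable.
- edition: a foreign key column may be NULL unless separately constrained → nullable.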